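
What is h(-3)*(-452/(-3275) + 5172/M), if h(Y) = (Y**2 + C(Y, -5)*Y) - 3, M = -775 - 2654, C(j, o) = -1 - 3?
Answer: -10258928/415925 ≈ -24.665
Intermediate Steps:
C(j, o) = -4
M = -3429
h(Y) = -3 + Y**2 - 4*Y (h(Y) = (Y**2 - 4*Y) - 3 = -3 + Y**2 - 4*Y)
h(-3)*(-452/(-3275) + 5172/M) = (-3 + (-3)**2 - 4*(-3))*(-452/(-3275) + 5172/(-3429)) = (-3 + 9 + 12)*(-452*(-1/3275) + 5172*(-1/3429)) = 18*(452/3275 - 1724/1143) = 18*(-5129464/3743325) = -10258928/415925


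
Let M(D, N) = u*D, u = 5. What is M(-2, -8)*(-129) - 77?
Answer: 1213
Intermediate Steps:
M(D, N) = 5*D
M(-2, -8)*(-129) - 77 = (5*(-2))*(-129) - 77 = -10*(-129) - 77 = 1290 - 77 = 1213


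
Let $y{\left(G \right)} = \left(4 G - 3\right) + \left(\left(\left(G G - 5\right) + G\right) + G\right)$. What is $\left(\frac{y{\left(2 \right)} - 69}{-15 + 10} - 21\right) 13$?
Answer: $- \frac{572}{5} \approx -114.4$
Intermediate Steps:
$y{\left(G \right)} = -8 + G^{2} + 6 G$ ($y{\left(G \right)} = \left(-3 + 4 G\right) + \left(\left(\left(G^{2} - 5\right) + G\right) + G\right) = \left(-3 + 4 G\right) + \left(\left(\left(-5 + G^{2}\right) + G\right) + G\right) = \left(-3 + 4 G\right) + \left(\left(-5 + G + G^{2}\right) + G\right) = \left(-3 + 4 G\right) + \left(-5 + G^{2} + 2 G\right) = -8 + G^{2} + 6 G$)
$\left(\frac{y{\left(2 \right)} - 69}{-15 + 10} - 21\right) 13 = \left(\frac{\left(-8 + 2^{2} + 6 \cdot 2\right) - 69}{-15 + 10} - 21\right) 13 = \left(\frac{\left(-8 + 4 + 12\right) - 69}{-5} - 21\right) 13 = \left(\left(8 - 69\right) \left(- \frac{1}{5}\right) - 21\right) 13 = \left(\left(-61\right) \left(- \frac{1}{5}\right) - 21\right) 13 = \left(\frac{61}{5} - 21\right) 13 = \left(- \frac{44}{5}\right) 13 = - \frac{572}{5}$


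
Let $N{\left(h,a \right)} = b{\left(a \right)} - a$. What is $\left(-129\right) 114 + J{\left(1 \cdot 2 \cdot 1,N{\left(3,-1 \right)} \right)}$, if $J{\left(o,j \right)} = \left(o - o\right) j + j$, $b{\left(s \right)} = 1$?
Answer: $-14704$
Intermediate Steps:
$N{\left(h,a \right)} = 1 - a$
$J{\left(o,j \right)} = j$ ($J{\left(o,j \right)} = 0 j + j = 0 + j = j$)
$\left(-129\right) 114 + J{\left(1 \cdot 2 \cdot 1,N{\left(3,-1 \right)} \right)} = \left(-129\right) 114 + \left(1 - -1\right) = -14706 + \left(1 + 1\right) = -14706 + 2 = -14704$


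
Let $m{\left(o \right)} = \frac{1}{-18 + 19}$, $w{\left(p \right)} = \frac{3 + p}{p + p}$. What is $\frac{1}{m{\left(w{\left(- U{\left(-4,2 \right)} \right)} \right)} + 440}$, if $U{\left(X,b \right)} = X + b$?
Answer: $\frac{1}{441} \approx 0.0022676$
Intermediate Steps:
$w{\left(p \right)} = \frac{3 + p}{2 p}$
$m{\left(o \right)} = 1$ ($m{\left(o \right)} = 1^{-1} = 1$)
$\frac{1}{m{\left(w{\left(- U{\left(-4,2 \right)} \right)} \right)} + 440} = \frac{1}{1 + 440} = \frac{1}{441}$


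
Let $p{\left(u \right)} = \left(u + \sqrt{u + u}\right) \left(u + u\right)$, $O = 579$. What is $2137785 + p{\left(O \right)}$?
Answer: $2808267 + 1158 \sqrt{1158} \approx 2.8477 \cdot 10^{6}$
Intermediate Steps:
$p{\left(u \right)} = 2 u \left(u + \sqrt{2} \sqrt{u}\right)$ ($p{\left(u \right)} = \left(u + \sqrt{2 u}\right) 2 u = \left(u + \sqrt{2} \sqrt{u}\right) 2 u = 2 u \left(u + \sqrt{2} \sqrt{u}\right)$)
$2137785 + p{\left(O \right)} = 2137785 + \left(2 \cdot 579^{2} + 2 \sqrt{2} \cdot 579^{\frac{3}{2}}\right) = 2137785 + \left(2 \cdot 335241 + 2 \sqrt{2} \cdot 579 \sqrt{579}\right) = 2137785 + \left(670482 + 1158 \sqrt{1158}\right) = 2808267 + 1158 \sqrt{1158}$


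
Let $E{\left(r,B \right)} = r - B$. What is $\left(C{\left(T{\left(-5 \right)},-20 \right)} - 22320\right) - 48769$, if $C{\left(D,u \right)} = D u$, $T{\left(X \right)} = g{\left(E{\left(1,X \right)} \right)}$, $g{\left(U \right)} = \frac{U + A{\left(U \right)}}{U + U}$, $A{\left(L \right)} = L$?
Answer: $-71109$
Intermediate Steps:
$g{\left(U \right)} = 1$ ($g{\left(U \right)} = \frac{U + U}{U + U} = \frac{2 U}{2 U} = 2 U \frac{1}{2 U} = 1$)
$T{\left(X \right)} = 1$
$\left(C{\left(T{\left(-5 \right)},-20 \right)} - 22320\right) - 48769 = \left(1 \left(-20\right) - 22320\right) - 48769 = \left(-20 - 22320\right) - 48769 = -22340 - 48769 = -71109$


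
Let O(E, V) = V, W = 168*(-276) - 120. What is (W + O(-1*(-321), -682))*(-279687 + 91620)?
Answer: 8871120390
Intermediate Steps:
W = -46488 (W = -46368 - 120 = -46488)
(W + O(-1*(-321), -682))*(-279687 + 91620) = (-46488 - 682)*(-279687 + 91620) = -47170*(-188067) = 8871120390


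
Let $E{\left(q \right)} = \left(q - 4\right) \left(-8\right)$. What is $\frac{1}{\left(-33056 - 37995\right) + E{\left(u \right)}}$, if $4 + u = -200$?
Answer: $- \frac{1}{69387} \approx -1.4412 \cdot 10^{-5}$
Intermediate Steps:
$u = -204$ ($u = -4 - 200 = -204$)
$E{\left(q \right)} = 32 - 8 q$ ($E{\left(q \right)} = \left(-4 + q\right) \left(-8\right) = 32 - 8 q$)
$\frac{1}{\left(-33056 - 37995\right) + E{\left(u \right)}} = \frac{1}{\left(-33056 - 37995\right) + \left(32 - -1632\right)} = \frac{1}{\left(-33056 - 37995\right) + \left(32 + 1632\right)} = \frac{1}{-71051 + 1664} = \frac{1}{-69387} = - \frac{1}{69387}$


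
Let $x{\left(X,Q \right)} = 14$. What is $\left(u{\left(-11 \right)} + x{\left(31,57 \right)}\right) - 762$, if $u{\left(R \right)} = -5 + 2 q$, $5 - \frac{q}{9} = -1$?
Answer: $-645$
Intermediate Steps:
$q = 54$ ($q = 45 - -9 = 45 + 9 = 54$)
$u{\left(R \right)} = 103$ ($u{\left(R \right)} = -5 + 2 \cdot 54 = -5 + 108 = 103$)
$\left(u{\left(-11 \right)} + x{\left(31,57 \right)}\right) - 762 = \left(103 + 14\right) - 762 = 117 - 762 = -645$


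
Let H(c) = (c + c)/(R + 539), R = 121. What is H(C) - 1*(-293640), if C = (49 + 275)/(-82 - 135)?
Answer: 3504593346/11935 ≈ 2.9364e+5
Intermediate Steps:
C = -324/217 (C = 324/(-217) = 324*(-1/217) = -324/217 ≈ -1.4931)
H(c) = c/330 (H(c) = (c + c)/(121 + 539) = (2*c)/660 = c/330)
H(C) - 1*(-293640) = (1/330)*(-324/217) - 1*(-293640) = -54/11935 + 293640 = 3504593346/11935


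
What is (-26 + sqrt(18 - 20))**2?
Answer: (26 - I*sqrt(2))**2 ≈ 674.0 - 73.539*I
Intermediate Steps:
(-26 + sqrt(18 - 20))**2 = (-26 + sqrt(-2))**2 = (-26 + I*sqrt(2))**2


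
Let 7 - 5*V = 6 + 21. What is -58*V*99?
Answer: 22968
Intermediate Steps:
V = -4 (V = 7/5 - (6 + 21)/5 = 7/5 - ⅕*27 = 7/5 - 27/5 = -4)
-58*V*99 = -58*(-4)*99 = 232*99 = 22968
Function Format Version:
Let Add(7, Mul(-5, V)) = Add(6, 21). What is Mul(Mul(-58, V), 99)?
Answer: 22968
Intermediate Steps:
V = -4 (V = Add(Rational(7, 5), Mul(Rational(-1, 5), Add(6, 21))) = Add(Rational(7, 5), Mul(Rational(-1, 5), 27)) = Add(Rational(7, 5), Rational(-27, 5)) = -4)
Mul(Mul(-58, V), 99) = Mul(Mul(-58, -4), 99) = Mul(232, 99) = 22968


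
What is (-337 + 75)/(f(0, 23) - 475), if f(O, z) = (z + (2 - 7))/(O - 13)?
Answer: 3406/6193 ≈ 0.54998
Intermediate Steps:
f(O, z) = (-5 + z)/(-13 + O) (f(O, z) = (z - 5)/(-13 + O) = (-5 + z)/(-13 + O))
(-337 + 75)/(f(0, 23) - 475) = (-337 + 75)/((-5 + 23)/(-13 + 0) - 475) = -262/(18/(-13) - 475) = -262/(-1/13*18 - 475) = -262/(-18/13 - 475) = -262/(-6193/13) = -13/6193*(-262) = 3406/6193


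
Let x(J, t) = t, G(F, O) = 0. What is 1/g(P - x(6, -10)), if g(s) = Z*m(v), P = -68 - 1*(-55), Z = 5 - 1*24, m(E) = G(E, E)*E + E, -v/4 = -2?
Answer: -1/152 ≈ -0.0065789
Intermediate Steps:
v = 8 (v = -4*(-2) = 8)
m(E) = E (m(E) = 0*E + E = 0 + E = E)
Z = -19 (Z = 5 - 24 = -19)
P = -13 (P = -68 + 55 = -13)
g(s) = -152 (g(s) = -19*8 = -152)
1/g(P - x(6, -10)) = 1/(-152) = -1/152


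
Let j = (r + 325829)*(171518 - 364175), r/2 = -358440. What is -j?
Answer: -75338712507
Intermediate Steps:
r = -716880 (r = 2*(-358440) = -716880)
j = 75338712507 (j = (-716880 + 325829)*(171518 - 364175) = -391051*(-192657) = 75338712507)
-j = -1*75338712507 = -75338712507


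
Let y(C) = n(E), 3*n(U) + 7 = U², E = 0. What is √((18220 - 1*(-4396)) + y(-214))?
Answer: √203523/3 ≈ 150.38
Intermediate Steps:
n(U) = -7/3 + U²/3
y(C) = -7/3 (y(C) = -7/3 + (⅓)*0² = -7/3 + (⅓)*0 = -7/3 + 0 = -7/3)
√((18220 - 1*(-4396)) + y(-214)) = √((18220 - 1*(-4396)) - 7/3) = √((18220 + 4396) - 7/3) = √(22616 - 7/3) = √(67841/3) = √203523/3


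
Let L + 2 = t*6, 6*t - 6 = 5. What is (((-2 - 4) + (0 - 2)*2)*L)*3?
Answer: -270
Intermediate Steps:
t = 11/6 (t = 1 + (⅙)*5 = 1 + ⅚ = 11/6 ≈ 1.8333)
L = 9 (L = -2 + (11/6)*6 = -2 + 11 = 9)
(((-2 - 4) + (0 - 2)*2)*L)*3 = (((-2 - 4) + (0 - 2)*2)*9)*3 = ((-6 - 2*2)*9)*3 = ((-6 - 4)*9)*3 = -10*9*3 = -90*3 = -270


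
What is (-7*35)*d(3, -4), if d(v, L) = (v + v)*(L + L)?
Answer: 11760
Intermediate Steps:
d(v, L) = 4*L*v (d(v, L) = (2*v)*(2*L) = 4*L*v)
(-7*35)*d(3, -4) = (-7*35)*(4*(-4)*3) = -245*(-48) = 11760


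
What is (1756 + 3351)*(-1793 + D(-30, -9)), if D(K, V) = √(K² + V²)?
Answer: -9156851 + 15321*√109 ≈ -8.9969e+6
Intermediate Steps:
(1756 + 3351)*(-1793 + D(-30, -9)) = (1756 + 3351)*(-1793 + √((-30)² + (-9)²)) = 5107*(-1793 + √(900 + 81)) = 5107*(-1793 + √981) = 5107*(-1793 + 3*√109) = -9156851 + 15321*√109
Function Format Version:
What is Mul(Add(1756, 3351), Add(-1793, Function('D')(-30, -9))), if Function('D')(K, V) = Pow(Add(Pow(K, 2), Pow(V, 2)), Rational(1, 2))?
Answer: Add(-9156851, Mul(15321, Pow(109, Rational(1, 2)))) ≈ -8.9969e+6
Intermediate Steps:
Mul(Add(1756, 3351), Add(-1793, Function('D')(-30, -9))) = Mul(Add(1756, 3351), Add(-1793, Pow(Add(Pow(-30, 2), Pow(-9, 2)), Rational(1, 2)))) = Mul(5107, Add(-1793, Pow(Add(900, 81), Rational(1, 2)))) = Mul(5107, Add(-1793, Pow(981, Rational(1, 2)))) = Mul(5107, Add(-1793, Mul(3, Pow(109, Rational(1, 2))))) = Add(-9156851, Mul(15321, Pow(109, Rational(1, 2))))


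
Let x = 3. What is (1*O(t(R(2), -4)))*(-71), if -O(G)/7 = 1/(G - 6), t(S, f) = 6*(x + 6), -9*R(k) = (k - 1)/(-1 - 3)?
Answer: 497/48 ≈ 10.354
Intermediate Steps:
R(k) = -1/36 + k/36 (R(k) = -(k - 1)/(9*(-1 - 3)) = -(-1 + k)/(9*(-4)) = -(-1 + k)*(-1)/(9*4) = -(¼ - k/4)/9 = -1/36 + k/36)
t(S, f) = 54 (t(S, f) = 6*(3 + 6) = 6*9 = 54)
O(G) = -7/(-6 + G) (O(G) = -7/(G - 6) = -7/(-6 + G))
(1*O(t(R(2), -4)))*(-71) = (1*(-7/(-6 + 54)))*(-71) = (1*(-7/48))*(-71) = -7/48*(-71) = 497/48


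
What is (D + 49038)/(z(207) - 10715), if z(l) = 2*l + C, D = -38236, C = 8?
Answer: -10802/10293 ≈ -1.0495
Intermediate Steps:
z(l) = 8 + 2*l (z(l) = 2*l + 8 = 8 + 2*l)
(D + 49038)/(z(207) - 10715) = (-38236 + 49038)/((8 + 2*207) - 10715) = 10802/((8 + 414) - 10715) = 10802/(422 - 10715) = 10802/(-10293) = 10802*(-1/10293) = -10802/10293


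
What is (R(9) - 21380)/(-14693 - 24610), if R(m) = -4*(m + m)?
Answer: 21452/39303 ≈ 0.54581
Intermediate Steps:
R(m) = -8*m
(R(9) - 21380)/(-14693 - 24610) = (-8*9 - 21380)/(-14693 - 24610) = (-72 - 21380)/(-39303) = -21452*(-1/39303) = 21452/39303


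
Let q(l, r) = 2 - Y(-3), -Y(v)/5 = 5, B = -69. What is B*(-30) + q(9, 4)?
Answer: 2097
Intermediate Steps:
Y(v) = -25 (Y(v) = -5*5 = -25)
q(l, r) = 27 (q(l, r) = 2 - 1*(-25) = 2 + 25 = 27)
B*(-30) + q(9, 4) = -69*(-30) + 27 = 2070 + 27 = 2097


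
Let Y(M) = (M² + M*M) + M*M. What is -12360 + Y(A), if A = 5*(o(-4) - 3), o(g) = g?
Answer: -8685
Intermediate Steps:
A = -35 (A = 5*(-4 - 3) = 5*(-7) = -35)
Y(M) = 3*M² (Y(M) = (M² + M²) + M² = 2*M² + M² = 3*M²)
-12360 + Y(A) = -12360 + 3*(-35)² = -12360 + 3*1225 = -12360 + 3675 = -8685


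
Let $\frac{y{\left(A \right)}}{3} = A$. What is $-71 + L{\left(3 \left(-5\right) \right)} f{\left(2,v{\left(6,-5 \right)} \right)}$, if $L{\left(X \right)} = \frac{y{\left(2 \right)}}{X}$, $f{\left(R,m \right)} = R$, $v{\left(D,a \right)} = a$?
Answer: $- \frac{359}{5} \approx -71.8$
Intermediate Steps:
$y{\left(A \right)} = 3 A$
$L{\left(X \right)} = \frac{6}{X}$ ($L{\left(X \right)} = \frac{3 \cdot 2}{X} = \frac{6}{X}$)
$-71 + L{\left(3 \left(-5\right) \right)} f{\left(2,v{\left(6,-5 \right)} \right)} = -71 + \frac{6}{3 \left(-5\right)} 2 = -71 + \frac{6}{-15} \cdot 2 = -71 + 6 \left(- \frac{1}{15}\right) 2 = -71 - \frac{4}{5} = - \frac{359}{5}$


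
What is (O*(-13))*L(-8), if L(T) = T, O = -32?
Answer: -3328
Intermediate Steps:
(O*(-13))*L(-8) = -32*(-13)*(-8) = 416*(-8) = -3328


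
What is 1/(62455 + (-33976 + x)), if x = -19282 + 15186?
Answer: 1/24383 ≈ 4.1012e-5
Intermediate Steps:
x = -4096
1/(62455 + (-33976 + x)) = 1/(62455 + (-33976 - 4096)) = 1/(62455 - 38072) = 1/24383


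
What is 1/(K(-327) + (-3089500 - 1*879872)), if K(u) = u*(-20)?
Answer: -1/3962832 ≈ -2.5234e-7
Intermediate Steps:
K(u) = -20*u
1/(K(-327) + (-3089500 - 1*879872)) = 1/(-20*(-327) + (-3089500 - 1*879872)) = 1/(6540 + (-3089500 - 879872)) = 1/(6540 - 3969372) = 1/(-3962832) = -1/3962832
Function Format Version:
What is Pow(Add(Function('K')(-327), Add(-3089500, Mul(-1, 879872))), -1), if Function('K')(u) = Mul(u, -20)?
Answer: Rational(-1, 3962832) ≈ -2.5234e-7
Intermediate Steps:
Function('K')(u) = Mul(-20, u)
Pow(Add(Function('K')(-327), Add(-3089500, Mul(-1, 879872))), -1) = Pow(Add(Mul(-20, -327), Add(-3089500, Mul(-1, 879872))), -1) = Pow(Add(6540, Add(-3089500, -879872)), -1) = Pow(Add(6540, -3969372), -1) = Pow(-3962832, -1) = Rational(-1, 3962832)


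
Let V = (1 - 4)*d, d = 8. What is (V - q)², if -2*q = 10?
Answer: 361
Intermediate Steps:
q = -5 (q = -½*10 = -5)
V = -24 (V = (1 - 4)*8 = -3*8 = -24)
(V - q)² = (-24 - 1*(-5))² = (-24 + 5)² = (-19)² = 361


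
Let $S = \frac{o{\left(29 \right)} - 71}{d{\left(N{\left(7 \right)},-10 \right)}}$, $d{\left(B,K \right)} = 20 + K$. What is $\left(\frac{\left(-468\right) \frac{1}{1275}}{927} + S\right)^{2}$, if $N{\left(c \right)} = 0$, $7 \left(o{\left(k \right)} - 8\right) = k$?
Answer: $\frac{29278423190116}{845066525625} \approx 34.646$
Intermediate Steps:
$o{\left(k \right)} = 8 + \frac{k}{7}$
$S = - \frac{206}{35}$ ($S = \frac{\left(8 + \frac{1}{7} \cdot 29\right) - 71}{20 - 10} = \frac{\left(8 + \frac{29}{7}\right) - 71}{10} = \left(\frac{85}{7} - 71\right) \frac{1}{10} = \left(- \frac{412}{7}\right) \frac{1}{10} = - \frac{206}{35} \approx -5.8857$)
$\left(\frac{\left(-468\right) \frac{1}{1275}}{927} + S\right)^{2} = \left(\frac{\left(-468\right) \frac{1}{1275}}{927} - \frac{206}{35}\right)^{2} = \left(\left(-468\right) \frac{1}{1275} \cdot \frac{1}{927} - \frac{206}{35}\right)^{2} = \left(\left(- \frac{156}{425}\right) \frac{1}{927} - \frac{206}{35}\right)^{2} = \left(- \frac{52}{131325} - \frac{206}{35}\right)^{2} = \left(- \frac{5410954}{919275}\right)^{2} = \frac{29278423190116}{845066525625}$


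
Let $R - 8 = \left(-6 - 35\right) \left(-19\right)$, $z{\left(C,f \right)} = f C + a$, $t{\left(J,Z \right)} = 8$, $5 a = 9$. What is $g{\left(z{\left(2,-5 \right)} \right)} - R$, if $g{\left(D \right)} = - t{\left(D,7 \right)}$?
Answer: $-795$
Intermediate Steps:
$a = \frac{9}{5}$ ($a = \frac{1}{5} \cdot 9 = \frac{9}{5} \approx 1.8$)
$z{\left(C,f \right)} = \frac{9}{5} + C f$ ($z{\left(C,f \right)} = f C + \frac{9}{5} = C f + \frac{9}{5} = \frac{9}{5} + C f$)
$g{\left(D \right)} = -8$ ($g{\left(D \right)} = \left(-1\right) 8 = -8$)
$R = 787$ ($R = 8 + \left(-6 - 35\right) \left(-19\right) = 8 - -779 = 8 + 779 = 787$)
$g{\left(z{\left(2,-5 \right)} \right)} - R = -8 - 787 = -795$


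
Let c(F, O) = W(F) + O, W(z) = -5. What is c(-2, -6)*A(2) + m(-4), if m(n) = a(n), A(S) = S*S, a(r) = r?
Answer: -48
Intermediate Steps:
A(S) = S²
m(n) = n
c(F, O) = -5 + O
c(-2, -6)*A(2) + m(-4) = (-5 - 6)*2² - 4 = -11*4 - 4 = -44 - 4 = -48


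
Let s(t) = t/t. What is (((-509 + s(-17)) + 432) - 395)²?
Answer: 221841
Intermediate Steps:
s(t) = 1
(((-509 + s(-17)) + 432) - 395)² = (((-509 + 1) + 432) - 395)² = ((-508 + 432) - 395)² = (-76 - 395)² = (-471)² = 221841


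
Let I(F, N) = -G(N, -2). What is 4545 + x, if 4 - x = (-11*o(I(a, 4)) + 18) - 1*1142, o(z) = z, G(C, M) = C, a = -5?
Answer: 5629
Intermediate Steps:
I(F, N) = -N
x = 1084 (x = 4 - ((-(-11)*4 + 18) - 1*1142) = 4 - ((-11*(-4) + 18) - 1142) = 4 - ((44 + 18) - 1142) = 4 - (62 - 1142) = 4 - 1*(-1080) = 4 + 1080 = 1084)
4545 + x = 4545 + 1084 = 5629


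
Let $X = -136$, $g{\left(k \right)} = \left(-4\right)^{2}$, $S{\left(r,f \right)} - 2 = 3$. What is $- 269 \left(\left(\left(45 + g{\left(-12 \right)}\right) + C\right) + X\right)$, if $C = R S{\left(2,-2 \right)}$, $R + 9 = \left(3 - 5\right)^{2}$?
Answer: $26900$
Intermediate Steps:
$S{\left(r,f \right)} = 5$ ($S{\left(r,f \right)} = 2 + 3 = 5$)
$g{\left(k \right)} = 16$
$R = -5$ ($R = -9 + \left(3 - 5\right)^{2} = -9 + \left(-2\right)^{2} = -9 + 4 = -5$)
$C = -25$ ($C = \left(-5\right) 5 = -25$)
$- 269 \left(\left(\left(45 + g{\left(-12 \right)}\right) + C\right) + X\right) = - 269 \left(\left(\left(45 + 16\right) - 25\right) - 136\right) = - 269 \left(\left(61 - 25\right) - 136\right) = - 269 \left(36 - 136\right) = \left(-269\right) \left(-100\right) = 26900$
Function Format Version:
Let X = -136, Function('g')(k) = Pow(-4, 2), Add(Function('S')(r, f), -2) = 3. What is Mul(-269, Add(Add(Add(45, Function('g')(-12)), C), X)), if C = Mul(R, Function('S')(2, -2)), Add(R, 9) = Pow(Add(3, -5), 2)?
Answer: 26900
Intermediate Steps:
Function('S')(r, f) = 5 (Function('S')(r, f) = Add(2, 3) = 5)
Function('g')(k) = 16
R = -5 (R = Add(-9, Pow(Add(3, -5), 2)) = Add(-9, Pow(-2, 2)) = Add(-9, 4) = -5)
C = -25 (C = Mul(-5, 5) = -25)
Mul(-269, Add(Add(Add(45, Function('g')(-12)), C), X)) = Mul(-269, Add(Add(Add(45, 16), -25), -136)) = Mul(-269, Add(Add(61, -25), -136)) = Mul(-269, Add(36, -136)) = Mul(-269, -100) = 26900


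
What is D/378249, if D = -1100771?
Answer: -1100771/378249 ≈ -2.9102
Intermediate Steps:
D/378249 = -1100771/378249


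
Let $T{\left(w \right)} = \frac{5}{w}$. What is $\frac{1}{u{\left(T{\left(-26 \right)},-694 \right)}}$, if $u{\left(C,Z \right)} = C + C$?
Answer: $- \frac{13}{5} \approx -2.6$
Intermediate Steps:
$u{\left(C,Z \right)} = 2 C$
$\frac{1}{u{\left(T{\left(-26 \right)},-694 \right)}} = \frac{1}{2 \frac{5}{-26}} = \frac{1}{2 \cdot 5 \left(- \frac{1}{26}\right)} = \frac{1}{2 \left(- \frac{5}{26}\right)} = \frac{1}{- \frac{5}{13}} = - \frac{13}{5}$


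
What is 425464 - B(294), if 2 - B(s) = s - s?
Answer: 425462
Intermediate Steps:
B(s) = 2 (B(s) = 2 - (s - s) = 2 - 1*0 = 2 + 0 = 2)
425464 - B(294) = 425464 - 1*2 = 425464 - 2 = 425462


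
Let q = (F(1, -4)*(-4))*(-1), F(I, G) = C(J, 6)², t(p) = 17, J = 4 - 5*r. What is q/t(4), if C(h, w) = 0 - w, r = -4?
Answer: 144/17 ≈ 8.4706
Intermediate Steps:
J = 24 (J = 4 - 5*(-4) = 4 + 20 = 24)
C(h, w) = -w
F(I, G) = 36 (F(I, G) = (-1*6)² = (-6)² = 36)
q = 144 (q = (36*(-4))*(-1) = -144*(-1) = 144)
q/t(4) = 144/17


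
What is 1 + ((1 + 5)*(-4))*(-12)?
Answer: 289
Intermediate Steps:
1 + ((1 + 5)*(-4))*(-12) = 1 + (6*(-4))*(-12) = 1 - 24*(-12) = 1 + 288 = 289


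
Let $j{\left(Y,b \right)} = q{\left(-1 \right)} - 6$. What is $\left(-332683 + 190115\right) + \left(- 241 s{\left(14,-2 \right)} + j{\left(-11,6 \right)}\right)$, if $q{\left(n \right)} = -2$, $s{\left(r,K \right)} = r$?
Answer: $-145950$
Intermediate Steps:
$j{\left(Y,b \right)} = -8$ ($j{\left(Y,b \right)} = -2 - 6 = -8$)
$\left(-332683 + 190115\right) + \left(- 241 s{\left(14,-2 \right)} + j{\left(-11,6 \right)}\right) = \left(-332683 + 190115\right) - 3382 = -142568 - 3382 = -145950$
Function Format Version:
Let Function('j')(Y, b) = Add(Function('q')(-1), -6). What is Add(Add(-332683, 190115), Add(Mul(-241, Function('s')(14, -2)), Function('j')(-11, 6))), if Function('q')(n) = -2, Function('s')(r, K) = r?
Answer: -145950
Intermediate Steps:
Function('j')(Y, b) = -8 (Function('j')(Y, b) = Add(-2, -6) = -8)
Add(Add(-332683, 190115), Add(Mul(-241, Function('s')(14, -2)), Function('j')(-11, 6))) = Add(Add(-332683, 190115), Add(Mul(-241, 14), -8)) = Add(-142568, Add(-3374, -8)) = Add(-142568, -3382) = -145950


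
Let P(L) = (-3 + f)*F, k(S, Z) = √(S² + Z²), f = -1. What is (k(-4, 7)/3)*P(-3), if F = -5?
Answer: 20*√65/3 ≈ 53.748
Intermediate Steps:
P(L) = 20 (P(L) = (-3 - 1)*(-5) = -4*(-5) = 20)
(k(-4, 7)/3)*P(-3) = (√((-4)² + 7²)/3)*20 = (√(16 + 49)*(⅓))*20 = (√65*(⅓))*20 = (√65/3)*20 = 20*√65/3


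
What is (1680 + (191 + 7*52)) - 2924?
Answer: -689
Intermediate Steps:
(1680 + (191 + 7*52)) - 2924 = (1680 + (191 + 364)) - 2924 = (1680 + 555) - 2924 = 2235 - 2924 = -689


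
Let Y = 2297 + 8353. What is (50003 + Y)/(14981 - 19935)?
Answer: -60653/4954 ≈ -12.243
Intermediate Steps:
Y = 10650
(50003 + Y)/(14981 - 19935) = (50003 + 10650)/(14981 - 19935) = 60653/(-4954) = 60653*(-1/4954) = -60653/4954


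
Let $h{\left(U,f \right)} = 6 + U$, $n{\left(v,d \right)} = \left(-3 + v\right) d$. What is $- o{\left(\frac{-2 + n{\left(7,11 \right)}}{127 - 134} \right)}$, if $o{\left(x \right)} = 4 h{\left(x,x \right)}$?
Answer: $0$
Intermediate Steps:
$n{\left(v,d \right)} = d \left(-3 + v\right)$
$o{\left(x \right)} = 24 + 4 x$ ($o{\left(x \right)} = 4 \left(6 + x\right) = 24 + 4 x$)
$- o{\left(\frac{-2 + n{\left(7,11 \right)}}{127 - 134} \right)} = - (24 + 4 \frac{-2 + 11 \left(-3 + 7\right)}{127 - 134}) = - (24 + 4 \frac{-2 + 11 \cdot 4}{-7}) = - (24 + 4 \left(-2 + 44\right) \left(- \frac{1}{7}\right)) = - (24 + 4 \cdot 42 \left(- \frac{1}{7}\right)) = - (24 + 4 \left(-6\right)) = - (24 - 24) = \left(-1\right) 0 = 0$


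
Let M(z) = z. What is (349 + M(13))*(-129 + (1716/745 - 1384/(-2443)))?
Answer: -83101171414/1820035 ≈ -45659.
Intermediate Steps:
(349 + M(13))*(-129 + (1716/745 - 1384/(-2443))) = (349 + 13)*(-129 + (1716/745 - 1384/(-2443))) = 362*(-129 + (1716*(1/745) - 1384*(-1/2443))) = 362*(-129 + (1716/745 + 1384/2443)) = 362*(-129 + 5223268/1820035) = 362*(-229561247/1820035) = -83101171414/1820035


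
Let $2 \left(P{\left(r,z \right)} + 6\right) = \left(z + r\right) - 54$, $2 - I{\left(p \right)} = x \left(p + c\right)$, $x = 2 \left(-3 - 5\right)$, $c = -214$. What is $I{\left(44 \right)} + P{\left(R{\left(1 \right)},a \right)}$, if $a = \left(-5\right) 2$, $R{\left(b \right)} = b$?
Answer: $- \frac{5511}{2} \approx -2755.5$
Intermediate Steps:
$x = -16$ ($x = 2 \left(-8\right) = -16$)
$I{\left(p \right)} = -3422 + 16 p$ ($I{\left(p \right)} = 2 - - 16 \left(p - 214\right) = 2 - - 16 \left(-214 + p\right) = 2 - \left(3424 - 16 p\right) = 2 + \left(-3424 + 16 p\right) = -3422 + 16 p$)
$a = -10$
$P{\left(r,z \right)} = -33 + \frac{r}{2} + \frac{z}{2}$ ($P{\left(r,z \right)} = -6 + \frac{\left(z + r\right) - 54}{2} = -6 + \frac{\left(r + z\right) - 54}{2} = -6 + \frac{-54 + r + z}{2} = -6 + \left(-27 + \frac{r}{2} + \frac{z}{2}\right) = -33 + \frac{r}{2} + \frac{z}{2}$)
$I{\left(44 \right)} + P{\left(R{\left(1 \right)},a \right)} = \left(-3422 + 16 \cdot 44\right) + \left(-33 + \frac{1}{2} \cdot 1 + \frac{1}{2} \left(-10\right)\right) = \left(-3422 + 704\right) - \frac{75}{2} = -2718 - \frac{75}{2} = - \frac{5511}{2}$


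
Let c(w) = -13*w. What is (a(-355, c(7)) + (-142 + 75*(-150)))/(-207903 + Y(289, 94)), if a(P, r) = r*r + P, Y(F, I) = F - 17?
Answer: 3466/207631 ≈ 0.016693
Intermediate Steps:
Y(F, I) = -17 + F
a(P, r) = P + r**2 (a(P, r) = r**2 + P = P + r**2)
(a(-355, c(7)) + (-142 + 75*(-150)))/(-207903 + Y(289, 94)) = ((-355 + (-13*7)**2) + (-142 + 75*(-150)))/(-207903 + (-17 + 289)) = ((-355 + (-91)**2) + (-142 - 11250))/(-207903 + 272) = ((-355 + 8281) - 11392)/(-207631) = (7926 - 11392)*(-1/207631) = -3466*(-1/207631) = 3466/207631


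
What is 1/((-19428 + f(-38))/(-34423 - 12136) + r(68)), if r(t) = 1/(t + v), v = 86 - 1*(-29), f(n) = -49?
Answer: 8520297/3610850 ≈ 2.3596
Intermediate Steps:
v = 115 (v = 86 + 29 = 115)
r(t) = 1/(115 + t) (r(t) = 1/(t + 115) = 1/(115 + t))
1/((-19428 + f(-38))/(-34423 - 12136) + r(68)) = 1/((-19428 - 49)/(-34423 - 12136) + 1/(115 + 68)) = 1/(-19477/(-46559) + 1/183) = 1/(-19477*(-1/46559) + 1/183) = 1/(19477/46559 + 1/183) = 1/(3610850/8520297) = 8520297/3610850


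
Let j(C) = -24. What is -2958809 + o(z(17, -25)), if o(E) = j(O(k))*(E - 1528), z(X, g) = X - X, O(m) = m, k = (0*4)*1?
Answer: -2922137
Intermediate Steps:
k = 0 (k = 0*1 = 0)
z(X, g) = 0
o(E) = 36672 - 24*E (o(E) = -24*(E - 1528) = -24*(-1528 + E) = 36672 - 24*E)
-2958809 + o(z(17, -25)) = -2958809 + (36672 - 24*0) = -2958809 + (36672 + 0) = -2958809 + 36672 = -2922137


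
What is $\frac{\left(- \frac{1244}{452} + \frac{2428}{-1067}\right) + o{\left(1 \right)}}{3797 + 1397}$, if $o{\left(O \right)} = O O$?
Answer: $- \frac{242815}{313122887} \approx -0.00077546$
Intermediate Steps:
$o{\left(O \right)} = O^{2}$
$\frac{\left(- \frac{1244}{452} + \frac{2428}{-1067}\right) + o{\left(1 \right)}}{3797 + 1397} = \frac{\left(- \frac{1244}{452} + \frac{2428}{-1067}\right) + 1^{2}}{3797 + 1397} = \frac{\left(\left(-1244\right) \frac{1}{452} + 2428 \left(- \frac{1}{1067}\right)\right) + 1}{5194} = \left(\left(- \frac{311}{113} - \frac{2428}{1067}\right) + 1\right) \frac{1}{5194} = \left(- \frac{606201}{120571} + 1\right) \frac{1}{5194} = \left(- \frac{485630}{120571}\right) \frac{1}{5194} = - \frac{242815}{313122887}$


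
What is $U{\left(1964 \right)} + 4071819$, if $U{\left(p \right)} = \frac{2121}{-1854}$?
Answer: $\frac{2516383435}{618} \approx 4.0718 \cdot 10^{6}$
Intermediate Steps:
$U{\left(p \right)} = - \frac{707}{618}$ ($U{\left(p \right)} = 2121 \left(- \frac{1}{1854}\right) = - \frac{707}{618}$)
$U{\left(1964 \right)} + 4071819 = - \frac{707}{618} + 4071819 = \frac{2516383435}{618}$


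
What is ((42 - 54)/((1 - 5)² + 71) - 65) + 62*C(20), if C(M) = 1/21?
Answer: -37871/609 ≈ -62.186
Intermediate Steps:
C(M) = 1/21
((42 - 54)/((1 - 5)² + 71) - 65) + 62*C(20) = ((42 - 54)/((1 - 5)² + 71) - 65) + 62*(1/21) = (-12/((-4)² + 71) - 65) + 62/21 = (-12/(16 + 71) - 65) + 62/21 = (-12/87 - 65) + 62/21 = (-12*1/87 - 65) + 62/21 = (-4/29 - 65) + 62/21 = -1889/29 + 62/21 = -37871/609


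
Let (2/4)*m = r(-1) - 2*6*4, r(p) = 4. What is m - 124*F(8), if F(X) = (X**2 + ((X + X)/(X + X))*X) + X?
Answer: -10008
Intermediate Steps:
m = -88 (m = 2*(4 - 2*6*4) = 2*(4 - 12*4) = 2*(4 - 48) = 2*(-44) = -88)
F(X) = X**2 + 2*X (F(X) = (X**2 + ((2*X)/((2*X)))*X) + X = (X**2 + ((2*X)*(1/(2*X)))*X) + X = (X**2 + 1*X) + X = (X**2 + X) + X = (X + X**2) + X = X**2 + 2*X)
m - 124*F(8) = -88 - 992*(2 + 8) = -88 - 992*10 = -88 - 124*80 = -88 - 9920 = -10008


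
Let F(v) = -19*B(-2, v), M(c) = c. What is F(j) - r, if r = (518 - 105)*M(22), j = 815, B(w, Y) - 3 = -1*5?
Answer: -9048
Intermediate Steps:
B(w, Y) = -2 (B(w, Y) = 3 - 1*5 = 3 - 5 = -2)
F(v) = 38 (F(v) = -19*(-2) = 38)
r = 9086 (r = (518 - 105)*22 = 413*22 = 9086)
F(j) - r = 38 - 1*9086 = 38 - 9086 = -9048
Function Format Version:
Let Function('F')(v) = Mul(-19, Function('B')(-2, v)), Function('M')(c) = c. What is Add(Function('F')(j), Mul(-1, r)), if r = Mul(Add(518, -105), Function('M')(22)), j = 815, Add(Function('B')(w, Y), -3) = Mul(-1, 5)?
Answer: -9048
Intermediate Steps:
Function('B')(w, Y) = -2 (Function('B')(w, Y) = Add(3, Mul(-1, 5)) = Add(3, -5) = -2)
Function('F')(v) = 38 (Function('F')(v) = Mul(-19, -2) = 38)
r = 9086 (r = Mul(Add(518, -105), 22) = Mul(413, 22) = 9086)
Add(Function('F')(j), Mul(-1, r)) = Add(38, Mul(-1, 9086)) = Add(38, -9086) = -9048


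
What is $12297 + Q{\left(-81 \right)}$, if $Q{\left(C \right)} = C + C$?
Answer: $12135$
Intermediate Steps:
$Q{\left(C \right)} = 2 C$
$12297 + Q{\left(-81 \right)} = 12297 + 2 \left(-81\right) = 12297 - 162 = 12135$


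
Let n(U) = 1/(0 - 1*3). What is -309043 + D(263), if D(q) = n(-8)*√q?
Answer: -309043 - √263/3 ≈ -3.0905e+5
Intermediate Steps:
n(U) = -⅓ (n(U) = 1/(0 - 3) = 1/(-3) = -⅓)
D(q) = -√q/3
-309043 + D(263) = -309043 - √263/3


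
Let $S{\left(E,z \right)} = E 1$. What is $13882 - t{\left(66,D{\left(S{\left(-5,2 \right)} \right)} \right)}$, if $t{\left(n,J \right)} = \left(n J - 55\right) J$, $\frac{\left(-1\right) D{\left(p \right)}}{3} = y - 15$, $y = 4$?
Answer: $-56177$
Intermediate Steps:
$S{\left(E,z \right)} = E$
$D{\left(p \right)} = 33$ ($D{\left(p \right)} = - 3 \left(4 - 15\right) = \left(-3\right) \left(-11\right) = 33$)
$t{\left(n,J \right)} = J \left(-55 + J n\right)$ ($t{\left(n,J \right)} = \left(J n - 55\right) J = \left(-55 + J n\right) J = J \left(-55 + J n\right)$)
$13882 - t{\left(66,D{\left(S{\left(-5,2 \right)} \right)} \right)} = 13882 - 33 \left(-55 + 33 \cdot 66\right) = 13882 - 33 \left(-55 + 2178\right) = 13882 - 33 \cdot 2123 = 13882 - 70059 = -56177$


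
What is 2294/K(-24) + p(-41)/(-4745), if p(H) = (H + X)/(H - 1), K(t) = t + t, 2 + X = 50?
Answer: -5442511/113880 ≈ -47.792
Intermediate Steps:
X = 48 (X = -2 + 50 = 48)
K(t) = 2*t
p(H) = (48 + H)/(-1 + H) (p(H) = (H + 48)/(H - 1) = (48 + H)/(-1 + H))
2294/K(-24) + p(-41)/(-4745) = 2294/((2*(-24))) + ((48 - 41)/(-1 - 41))/(-4745) = 2294/(-48) + (7/(-42))*(-1/4745) = 2294*(-1/48) - 1/42*7*(-1/4745) = -1147/24 - 1/6*(-1/4745) = -1147/24 + 1/28470 = -5442511/113880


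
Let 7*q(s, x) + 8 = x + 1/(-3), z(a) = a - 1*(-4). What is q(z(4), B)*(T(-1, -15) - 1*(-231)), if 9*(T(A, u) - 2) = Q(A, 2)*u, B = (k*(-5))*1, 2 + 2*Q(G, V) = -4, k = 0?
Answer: -850/3 ≈ -283.33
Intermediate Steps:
Q(G, V) = -3 (Q(G, V) = -1 + (½)*(-4) = -1 - 2 = -3)
B = 0 (B = (0*(-5))*1 = 0*1 = 0)
T(A, u) = 2 - u/3 (T(A, u) = 2 + (-3*u)/9 = 2 - u/3)
z(a) = 4 + a (z(a) = a + 4 = 4 + a)
q(s, x) = -25/21 + x/7 (q(s, x) = -8/7 + (x + 1/(-3))/7 = -8/7 + (x + 1*(-⅓))/7 = -8/7 + (x - ⅓)/7 = -8/7 + (-⅓ + x)/7 = -8/7 + (-1/21 + x/7) = -25/21 + x/7)
q(z(4), B)*(T(-1, -15) - 1*(-231)) = (-25/21 + (⅐)*0)*((2 - ⅓*(-15)) - 1*(-231)) = (-25/21 + 0)*((2 + 5) + 231) = -25*(7 + 231)/21 = -25/21*238 = -850/3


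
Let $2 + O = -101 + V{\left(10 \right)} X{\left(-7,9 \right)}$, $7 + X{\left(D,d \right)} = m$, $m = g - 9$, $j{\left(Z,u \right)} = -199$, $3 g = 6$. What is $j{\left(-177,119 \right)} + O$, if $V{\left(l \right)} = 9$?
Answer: $-428$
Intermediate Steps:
$g = 2$ ($g = \frac{1}{3} \cdot 6 = 2$)
$m = -7$ ($m = 2 - 9 = -7$)
$X{\left(D,d \right)} = -14$ ($X{\left(D,d \right)} = -7 - 7 = -14$)
$O = -229$ ($O = -2 + \left(-101 + 9 \left(-14\right)\right) = -2 - 227 = -229$)
$j{\left(-177,119 \right)} + O = -199 - 229 = -428$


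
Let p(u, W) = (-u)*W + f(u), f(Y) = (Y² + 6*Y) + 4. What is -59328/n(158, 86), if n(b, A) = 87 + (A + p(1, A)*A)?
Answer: 59328/6277 ≈ 9.4516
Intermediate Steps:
f(Y) = 4 + Y² + 6*Y
p(u, W) = 4 + u² + 6*u - W*u (p(u, W) = (-u)*W + (4 + u² + 6*u) = -W*u + (4 + u² + 6*u) = 4 + u² + 6*u - W*u)
n(b, A) = 87 + A + A*(11 - A) (n(b, A) = 87 + (A + (4 + 1² + 6*1 - 1*A*1)*A) = 87 + (A + (4 + 1 + 6 - A)*A) = 87 + (A + (11 - A)*A) = 87 + (A + A*(11 - A)) = 87 + A + A*(11 - A))
-59328/n(158, 86) = -59328/(87 + 86 - 1*86*(-11 + 86)) = -59328/(87 + 86 - 1*86*75) = -59328/(87 + 86 - 6450) = -59328/(-6277) = -59328*(-1/6277) = 59328/6277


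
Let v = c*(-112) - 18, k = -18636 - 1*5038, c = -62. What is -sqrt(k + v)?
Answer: -2*I*sqrt(4187) ≈ -129.41*I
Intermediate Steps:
k = -23674 (k = -18636 - 5038 = -23674)
v = 6926 (v = -62*(-112) - 18 = 6944 - 18 = 6926)
-sqrt(k + v) = -sqrt(-23674 + 6926) = -sqrt(-16748) = -2*I*sqrt(4187)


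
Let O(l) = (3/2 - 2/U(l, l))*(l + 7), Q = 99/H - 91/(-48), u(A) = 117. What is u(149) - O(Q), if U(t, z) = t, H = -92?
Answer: 82826271/666080 ≈ 124.35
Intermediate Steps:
Q = 905/1104 (Q = 99/(-92) - 91/(-48) = 99*(-1/92) - 91*(-1/48) = -99/92 + 91/48 = 905/1104 ≈ 0.81975)
O(l) = (7 + l)*(3/2 - 2/l) (O(l) = (3/2 - 2/l)*(l + 7) = (3*(1/2) - 2/l)*(7 + l) = (3/2 - 2/l)*(7 + l) = (7 + l)*(3/2 - 2/l))
u(149) - O(Q) = 117 - (17/2 - 14/905/1104 + (3/2)*(905/1104)) = 117 - (17/2 - 14*1104/905 + 905/736) = 117 - (17/2 - 15456/905 + 905/736) = 117 - 1*(-4894911/666080) = 117 + 4894911/666080 = 82826271/666080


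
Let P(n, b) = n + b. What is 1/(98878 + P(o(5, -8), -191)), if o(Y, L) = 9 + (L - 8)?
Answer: 1/98680 ≈ 1.0134e-5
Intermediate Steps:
o(Y, L) = 1 + L (o(Y, L) = 9 + (-8 + L) = 1 + L)
P(n, b) = b + n
1/(98878 + P(o(5, -8), -191)) = 1/(98878 + (-191 + (1 - 8))) = 1/(98878 + (-191 - 7)) = 1/(98878 - 198) = 1/98680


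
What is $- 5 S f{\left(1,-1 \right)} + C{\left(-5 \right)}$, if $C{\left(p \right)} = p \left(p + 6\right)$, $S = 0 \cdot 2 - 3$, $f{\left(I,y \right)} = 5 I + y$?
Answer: $55$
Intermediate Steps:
$f{\left(I,y \right)} = y + 5 I$
$S = -3$ ($S = 0 - 3 = -3$)
$C{\left(p \right)} = p \left(6 + p\right)$
$- 5 S f{\left(1,-1 \right)} + C{\left(-5 \right)} = \left(-5\right) \left(-3\right) \left(-1 + 5 \cdot 1\right) - 5 \left(6 - 5\right) = 15 \left(-1 + 5\right) - 5 = 15 \cdot 4 - 5 = 60 - 5 = 55$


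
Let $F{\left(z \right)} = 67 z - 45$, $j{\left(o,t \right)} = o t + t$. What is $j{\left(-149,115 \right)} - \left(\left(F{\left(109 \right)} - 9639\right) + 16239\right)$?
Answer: $-30878$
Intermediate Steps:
$j{\left(o,t \right)} = t + o t$
$F{\left(z \right)} = -45 + 67 z$
$j{\left(-149,115 \right)} - \left(\left(F{\left(109 \right)} - 9639\right) + 16239\right) = 115 \left(1 - 149\right) - \left(\left(\left(-45 + 67 \cdot 109\right) - 9639\right) + 16239\right) = 115 \left(-148\right) - \left(\left(\left(-45 + 7303\right) - 9639\right) + 16239\right) = -17020 - \left(\left(7258 - 9639\right) + 16239\right) = -17020 - \left(-2381 + 16239\right) = -17020 - 13858 = -30878$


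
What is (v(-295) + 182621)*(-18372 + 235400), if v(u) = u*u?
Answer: 58520732088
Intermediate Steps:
v(u) = u**2
(v(-295) + 182621)*(-18372 + 235400) = ((-295)**2 + 182621)*(-18372 + 235400) = (87025 + 182621)*217028 = 269646*217028 = 58520732088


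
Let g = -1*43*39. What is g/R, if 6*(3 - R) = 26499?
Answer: 258/679 ≈ 0.37997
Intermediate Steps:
R = -8827/2 (R = 3 - ⅙*26499 = 3 - 8833/2 = -8827/2 ≈ -4413.5)
g = -1677 (g = -43*39 = -1677)
g/R = -1677/(-8827/2) = -1677*(-2/8827) = 258/679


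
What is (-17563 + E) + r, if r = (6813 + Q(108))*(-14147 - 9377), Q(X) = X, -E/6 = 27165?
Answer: -162990157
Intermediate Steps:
E = -162990 (E = -6*27165 = -162990)
r = -162809604 (r = (6813 + 108)*(-14147 - 9377) = 6921*(-23524) = -162809604)
(-17563 + E) + r = (-17563 - 162990) - 162809604 = -180553 - 162809604 = -162990157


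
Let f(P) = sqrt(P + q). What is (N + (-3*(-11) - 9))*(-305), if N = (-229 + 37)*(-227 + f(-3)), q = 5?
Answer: -13300440 + 58560*sqrt(2) ≈ -1.3218e+7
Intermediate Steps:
f(P) = sqrt(5 + P) (f(P) = sqrt(P + 5) = sqrt(5 + P))
N = 43584 - 192*sqrt(2) (N = (-229 + 37)*(-227 + sqrt(5 - 3)) = -192*(-227 + sqrt(2)) = 43584 - 192*sqrt(2) ≈ 43313.)
(N + (-3*(-11) - 9))*(-305) = ((43584 - 192*sqrt(2)) + (-3*(-11) - 9))*(-305) = ((43584 - 192*sqrt(2)) + (33 - 9))*(-305) = ((43584 - 192*sqrt(2)) + 24)*(-305) = (43608 - 192*sqrt(2))*(-305) = -13300440 + 58560*sqrt(2)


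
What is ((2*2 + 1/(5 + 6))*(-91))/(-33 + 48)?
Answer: -273/11 ≈ -24.818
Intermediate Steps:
((2*2 + 1/(5 + 6))*(-91))/(-33 + 48) = ((4 + 1/11)*(-91))/15 = ((4 + 1/11)*(-91))*(1/15) = ((45/11)*(-91))*(1/15) = -4095/11*1/15 = -273/11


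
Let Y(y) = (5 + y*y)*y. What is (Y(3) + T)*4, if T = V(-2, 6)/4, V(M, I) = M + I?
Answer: 172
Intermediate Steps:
V(M, I) = I + M
Y(y) = y*(5 + y²) (Y(y) = (5 + y²)*y = y*(5 + y²))
T = 1 (T = (6 - 2)/4 = 4*(¼) = 1)
(Y(3) + T)*4 = (3*(5 + 3²) + 1)*4 = (3*(5 + 9) + 1)*4 = (3*14 + 1)*4 = (42 + 1)*4 = 43*4 = 172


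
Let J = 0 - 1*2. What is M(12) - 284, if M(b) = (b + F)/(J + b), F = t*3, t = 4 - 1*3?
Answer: -565/2 ≈ -282.50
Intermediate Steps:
t = 1 (t = 4 - 3 = 1)
J = -2 (J = 0 - 2 = -2)
F = 3 (F = 1*3 = 3)
M(b) = (3 + b)/(-2 + b) (M(b) = (b + 3)/(-2 + b) = (3 + b)/(-2 + b))
M(12) - 284 = (3 + 12)/(-2 + 12) - 284 = 15/10 - 284 = (⅒)*15 - 284 = 3/2 - 284 = -565/2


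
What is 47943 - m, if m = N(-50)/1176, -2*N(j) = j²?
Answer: 28191109/588 ≈ 47944.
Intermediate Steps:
N(j) = -j²/2
m = -625/588 (m = -½*(-50)²/1176 = -½*2500*(1/1176) = -1250*1/1176 = -625/588 ≈ -1.0629)
47943 - m = 47943 - 1*(-625/588) = 47943 + 625/588 = 28191109/588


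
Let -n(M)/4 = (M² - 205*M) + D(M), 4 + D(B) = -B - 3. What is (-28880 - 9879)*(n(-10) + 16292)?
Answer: -297669120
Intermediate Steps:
D(B) = -7 - B (D(B) = -4 + (-B - 3) = -4 + (-3 - B) = -7 - B)
n(M) = 28 - 4*M² + 824*M (n(M) = -4*((M² - 205*M) + (-7 - M)) = -4*(-7 + M² - 206*M) = 28 - 4*M² + 824*M)
(-28880 - 9879)*(n(-10) + 16292) = (-28880 - 9879)*((28 - 4*(-10)² + 824*(-10)) + 16292) = -38759*((28 - 4*100 - 8240) + 16292) = -38759*((28 - 400 - 8240) + 16292) = -38759*(-8612 + 16292) = -38759*7680 = -297669120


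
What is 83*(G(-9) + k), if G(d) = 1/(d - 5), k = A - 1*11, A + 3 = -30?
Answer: -51211/14 ≈ -3657.9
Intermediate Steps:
A = -33 (A = -3 - 30 = -33)
k = -44 (k = -33 - 1*11 = -33 - 11 = -44)
G(d) = 1/(-5 + d)
83*(G(-9) + k) = 83*(1/(-5 - 9) - 44) = 83*(1/(-14) - 44) = 83*(-1/14 - 44) = 83*(-617/14) = -51211/14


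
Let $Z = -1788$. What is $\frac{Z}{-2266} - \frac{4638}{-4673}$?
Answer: $\frac{9432516}{5294509} \approx 1.7816$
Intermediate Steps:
$\frac{Z}{-2266} - \frac{4638}{-4673} = - \frac{1788}{-2266} - \frac{4638}{-4673} = \left(-1788\right) \left(- \frac{1}{2266}\right) - - \frac{4638}{4673} = \frac{894}{1133} + \frac{4638}{4673} = \frac{9432516}{5294509}$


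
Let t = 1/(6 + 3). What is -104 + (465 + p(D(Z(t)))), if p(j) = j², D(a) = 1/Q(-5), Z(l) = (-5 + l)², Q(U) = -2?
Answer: 1445/4 ≈ 361.25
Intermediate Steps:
t = ⅑ (t = 1/9 = ⅑ ≈ 0.11111)
D(a) = -½ (D(a) = 1/(-2) = -½)
-104 + (465 + p(D(Z(t)))) = -104 + (465 + (-½)²) = -104 + (465 + ¼) = -104 + 1861/4 = 1445/4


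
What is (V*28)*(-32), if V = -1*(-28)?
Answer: -25088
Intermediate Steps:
V = 28
(V*28)*(-32) = (28*28)*(-32) = 784*(-32) = -25088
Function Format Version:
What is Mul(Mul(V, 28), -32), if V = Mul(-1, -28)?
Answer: -25088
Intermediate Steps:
V = 28
Mul(Mul(V, 28), -32) = Mul(Mul(28, 28), -32) = Mul(784, -32) = -25088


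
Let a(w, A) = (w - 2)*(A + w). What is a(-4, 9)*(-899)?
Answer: 26970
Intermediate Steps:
a(w, A) = (-2 + w)*(A + w)
a(-4, 9)*(-899) = ((-4)² - 2*9 - 2*(-4) + 9*(-4))*(-899) = (16 - 18 + 8 - 36)*(-899) = -30*(-899) = 26970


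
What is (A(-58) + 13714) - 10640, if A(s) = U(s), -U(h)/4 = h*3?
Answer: 3770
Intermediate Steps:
U(h) = -12*h (U(h) = -4*h*3 = -12*h)
A(s) = -12*s
(A(-58) + 13714) - 10640 = (-12*(-58) + 13714) - 10640 = (696 + 13714) - 10640 = 14410 - 10640 = 3770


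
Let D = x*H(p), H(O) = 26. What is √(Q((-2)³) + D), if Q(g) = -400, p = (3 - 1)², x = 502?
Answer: 2*√3163 ≈ 112.48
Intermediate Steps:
p = 4 (p = 2² = 4)
D = 13052 (D = 502*26 = 13052)
√(Q((-2)³) + D) = √(-400 + 13052) = √12652 = 2*√3163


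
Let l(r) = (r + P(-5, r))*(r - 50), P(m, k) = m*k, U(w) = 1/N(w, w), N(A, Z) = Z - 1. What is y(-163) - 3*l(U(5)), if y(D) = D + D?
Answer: -1901/4 ≈ -475.25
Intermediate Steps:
N(A, Z) = -1 + Z
U(w) = 1/(-1 + w)
y(D) = 2*D
P(m, k) = k*m
l(r) = -4*r*(-50 + r) (l(r) = (r + r*(-5))*(r - 50) = (r - 5*r)*(-50 + r) = (-4*r)*(-50 + r) = -4*r*(-50 + r))
y(-163) - 3*l(U(5)) = 2*(-163) - 3*4*(50 - 1/(-1 + 5))/(-1 + 5) = -326 - 3*4*(50 - 1/4)/4 = -326 - 3*4*(1/4)*(50 - 1*1/4) = -326 - 3*4*(1/4)*(50 - 1/4) = -326 - 3*4*(1/4)*(199/4) = -326 - 3*199/4 = -326 - 1*597/4 = -326 - 597/4 = -1901/4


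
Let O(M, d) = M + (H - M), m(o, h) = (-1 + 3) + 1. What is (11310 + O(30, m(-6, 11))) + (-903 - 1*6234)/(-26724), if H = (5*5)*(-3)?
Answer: 100083759/8908 ≈ 11235.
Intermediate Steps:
H = -75 (H = 25*(-3) = -75)
m(o, h) = 3 (m(o, h) = 2 + 1 = 3)
O(M, d) = -75 (O(M, d) = M + (-75 - M) = -75)
(11310 + O(30, m(-6, 11))) + (-903 - 1*6234)/(-26724) = (11310 - 75) + (-903 - 1*6234)/(-26724) = 11235 + (-903 - 6234)*(-1/26724) = 11235 - 7137*(-1/26724) = 11235 + 2379/8908 = 100083759/8908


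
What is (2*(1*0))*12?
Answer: 0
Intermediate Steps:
(2*(1*0))*12 = (2*0)*12 = 0*12 = 0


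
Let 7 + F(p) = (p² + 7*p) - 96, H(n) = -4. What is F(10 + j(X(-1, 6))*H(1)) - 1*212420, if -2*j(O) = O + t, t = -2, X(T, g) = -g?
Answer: -212529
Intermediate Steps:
j(O) = 1 - O/2 (j(O) = -(O - 2)/2 = -(-2 + O)/2 = 1 - O/2)
F(p) = -103 + p² + 7*p (F(p) = -7 + ((p² + 7*p) - 96) = -7 + (-96 + p² + 7*p) = -103 + p² + 7*p)
F(10 + j(X(-1, 6))*H(1)) - 1*212420 = (-103 + (10 + (1 - (-1)*6/2)*(-4))² + 7*(10 + (1 - (-1)*6/2)*(-4))) - 1*212420 = (-103 + (10 + (1 - ½*(-6))*(-4))² + 7*(10 + (1 - ½*(-6))*(-4))) - 212420 = (-103 + (10 + (1 + 3)*(-4))² + 7*(10 + (1 + 3)*(-4))) - 212420 = (-103 + (10 + 4*(-4))² + 7*(10 + 4*(-4))) - 212420 = (-103 + (10 - 16)² + 7*(10 - 16)) - 212420 = (-103 + (-6)² + 7*(-6)) - 212420 = (-103 + 36 - 42) - 212420 = -109 - 212420 = -212529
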